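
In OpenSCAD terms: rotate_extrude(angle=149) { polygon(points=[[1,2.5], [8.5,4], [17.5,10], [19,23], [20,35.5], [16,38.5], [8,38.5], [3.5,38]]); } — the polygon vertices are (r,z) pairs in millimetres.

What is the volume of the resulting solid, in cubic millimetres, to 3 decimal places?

Profile (r,z), 8 vertices: (1,2.5) (8.5,4) (17.5,10) (19,23) (20,35.5) (16,38.5) (8,38.5) (3.5,38)
edge 0: (1,2.5)→(8.5,4)  cross = 1·4 − 8.5·2.5 = -17.2500; (r_i+r_j)·cross = 9.5·-17.2500 = -163.8750
edge 1: (8.5,4)→(17.5,10)  cross = 8.5·10 − 17.5·4 = 15.0000; (r_i+r_j)·cross = 26·15.0000 = 390.0000
edge 2: (17.5,10)→(19,23)  cross = 17.5·23 − 19·10 = 212.5000; (r_i+r_j)·cross = 36.5·212.5000 = 7756.2500
edge 3: (19,23)→(20,35.5)  cross = 19·35.5 − 20·23 = 214.5000; (r_i+r_j)·cross = 39·214.5000 = 8365.5000
edge 4: (20,35.5)→(16,38.5)  cross = 20·38.5 − 16·35.5 = 202.0000; (r_i+r_j)·cross = 36·202.0000 = 7272.0000
edge 5: (16,38.5)→(8,38.5)  cross = 16·38.5 − 8·38.5 = 308.0000; (r_i+r_j)·cross = 24·308.0000 = 7392.0000
edge 6: (8,38.5)→(3.5,38)  cross = 8·38 − 3.5·38.5 = 169.2500; (r_i+r_j)·cross = 11.5·169.2500 = 1946.3750
edge 7: (3.5,38)→(1,2.5)  cross = 3.5·2.5 − 1·38 = -29.2500; (r_i+r_j)·cross = 4.5·-29.2500 = -131.6250
Σcross = 1074.7500 → A = |Σcross|/2 = 537.3750 mm²
Σ(r_i+r_j)·cross = 32826.6250 → first moment M = |Σ|/6 = 5471.1042
R_c = M/A = 5471.1042/537.3750 = 10.1812 mm
θ = 149° = 2.600541 rad
V = θ·R_c·A = 2.600541·10.1812·537.3750 = 14227.828 mm³

Volume = 14227.828 mm³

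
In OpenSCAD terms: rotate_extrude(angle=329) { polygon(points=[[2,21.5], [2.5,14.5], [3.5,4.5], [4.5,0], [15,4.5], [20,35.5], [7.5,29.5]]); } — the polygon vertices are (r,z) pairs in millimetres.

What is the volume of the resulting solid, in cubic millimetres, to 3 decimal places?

Volume = 24161.461 mm³

Profile (r,z), 7 vertices: (2,21.5) (2.5,14.5) (3.5,4.5) (4.5,0) (15,4.5) (20,35.5) (7.5,29.5)
edge 0: (2,21.5)→(2.5,14.5)  cross = 2·14.5 − 2.5·21.5 = -24.7500; (r_i+r_j)·cross = 4.5·-24.7500 = -111.3750
edge 1: (2.5,14.5)→(3.5,4.5)  cross = 2.5·4.5 − 3.5·14.5 = -39.5000; (r_i+r_j)·cross = 6·-39.5000 = -237.0000
edge 2: (3.5,4.5)→(4.5,0)  cross = 3.5·0 − 4.5·4.5 = -20.2500; (r_i+r_j)·cross = 8·-20.2500 = -162.0000
edge 3: (4.5,0)→(15,4.5)  cross = 4.5·4.5 − 15·0 = 20.2500; (r_i+r_j)·cross = 19.5·20.2500 = 394.8750
edge 4: (15,4.5)→(20,35.5)  cross = 15·35.5 − 20·4.5 = 442.5000; (r_i+r_j)·cross = 35·442.5000 = 15487.5000
edge 5: (20,35.5)→(7.5,29.5)  cross = 20·29.5 − 7.5·35.5 = 323.7500; (r_i+r_j)·cross = 27.5·323.7500 = 8903.1250
edge 6: (7.5,29.5)→(2,21.5)  cross = 7.5·21.5 − 2·29.5 = 102.2500; (r_i+r_j)·cross = 9.5·102.2500 = 971.3750
Σcross = 804.2500 → A = |Σcross|/2 = 402.1250 mm²
Σ(r_i+r_j)·cross = 25246.5000 → first moment M = |Σ|/6 = 4207.7500
R_c = M/A = 4207.7500/402.1250 = 10.4638 mm
θ = 329° = 5.742133 rad
V = θ·R_c·A = 5.742133·10.4638·402.1250 = 24161.461 mm³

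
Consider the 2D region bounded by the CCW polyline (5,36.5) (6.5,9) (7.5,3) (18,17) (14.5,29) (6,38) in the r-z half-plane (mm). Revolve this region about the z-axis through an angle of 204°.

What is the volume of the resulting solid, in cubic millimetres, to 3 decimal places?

Volume = 9490.215 mm³

Profile (r,z), 6 vertices: (5,36.5) (6.5,9) (7.5,3) (18,17) (14.5,29) (6,38)
edge 0: (5,36.5)→(6.5,9)  cross = 5·9 − 6.5·36.5 = -192.2500; (r_i+r_j)·cross = 11.5·-192.2500 = -2210.8750
edge 1: (6.5,9)→(7.5,3)  cross = 6.5·3 − 7.5·9 = -48.0000; (r_i+r_j)·cross = 14·-48.0000 = -672.0000
edge 2: (7.5,3)→(18,17)  cross = 7.5·17 − 18·3 = 73.5000; (r_i+r_j)·cross = 25.5·73.5000 = 1874.2500
edge 3: (18,17)→(14.5,29)  cross = 18·29 − 14.5·17 = 275.5000; (r_i+r_j)·cross = 32.5·275.5000 = 8953.7500
edge 4: (14.5,29)→(6,38)  cross = 14.5·38 − 6·29 = 377.0000; (r_i+r_j)·cross = 20.5·377.0000 = 7728.5000
edge 5: (6,38)→(5,36.5)  cross = 6·36.5 − 5·38 = 29.0000; (r_i+r_j)·cross = 11·29.0000 = 319.0000
Σcross = 514.7500 → A = |Σcross|/2 = 257.3750 mm²
Σ(r_i+r_j)·cross = 15992.6250 → first moment M = |Σ|/6 = 2665.4375
R_c = M/A = 2665.4375/257.3750 = 10.3562 mm
θ = 204° = 3.560472 rad
V = θ·R_c·A = 3.560472·10.3562·257.3750 = 9490.215 mm³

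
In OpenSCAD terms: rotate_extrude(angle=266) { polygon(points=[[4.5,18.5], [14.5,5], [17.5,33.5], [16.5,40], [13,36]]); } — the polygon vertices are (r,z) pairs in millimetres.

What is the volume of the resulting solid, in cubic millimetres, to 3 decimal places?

Volume = 12873.863 mm³

Profile (r,z), 5 vertices: (4.5,18.5) (14.5,5) (17.5,33.5) (16.5,40) (13,36)
edge 0: (4.5,18.5)→(14.5,5)  cross = 4.5·5 − 14.5·18.5 = -245.7500; (r_i+r_j)·cross = 19·-245.7500 = -4669.2500
edge 1: (14.5,5)→(17.5,33.5)  cross = 14.5·33.5 − 17.5·5 = 398.2500; (r_i+r_j)·cross = 32·398.2500 = 12744.0000
edge 2: (17.5,33.5)→(16.5,40)  cross = 17.5·40 − 16.5·33.5 = 147.2500; (r_i+r_j)·cross = 34·147.2500 = 5006.5000
edge 3: (16.5,40)→(13,36)  cross = 16.5·36 − 13·40 = 74.0000; (r_i+r_j)·cross = 29.5·74.0000 = 2183.0000
edge 4: (13,36)→(4.5,18.5)  cross = 13·18.5 − 4.5·36 = 78.5000; (r_i+r_j)·cross = 17.5·78.5000 = 1373.7500
Σcross = 452.2500 → A = |Σcross|/2 = 226.1250 mm²
Σ(r_i+r_j)·cross = 16638.0000 → first moment M = |Σ|/6 = 2773.0000
R_c = M/A = 2773.0000/226.1250 = 12.2631 mm
θ = 266° = 4.642576 rad
V = θ·R_c·A = 4.642576·12.2631·226.1250 = 12873.863 mm³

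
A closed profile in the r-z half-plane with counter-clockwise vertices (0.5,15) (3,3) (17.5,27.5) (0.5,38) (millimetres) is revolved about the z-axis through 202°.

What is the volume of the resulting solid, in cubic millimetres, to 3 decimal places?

Profile (r,z), 4 vertices: (0.5,15) (3,3) (17.5,27.5) (0.5,38)
edge 0: (0.5,15)→(3,3)  cross = 0.5·3 − 3·15 = -43.5000; (r_i+r_j)·cross = 3.5·-43.5000 = -152.2500
edge 1: (3,3)→(17.5,27.5)  cross = 3·27.5 − 17.5·3 = 30.0000; (r_i+r_j)·cross = 20.5·30.0000 = 615.0000
edge 2: (17.5,27.5)→(0.5,38)  cross = 17.5·38 − 0.5·27.5 = 651.2500; (r_i+r_j)·cross = 18·651.2500 = 11722.5000
edge 3: (0.5,38)→(0.5,15)  cross = 0.5·15 − 0.5·38 = -11.5000; (r_i+r_j)·cross = 1·-11.5000 = -11.5000
Σcross = 626.2500 → A = |Σcross|/2 = 313.1250 mm²
Σ(r_i+r_j)·cross = 12173.7500 → first moment M = |Σ|/6 = 2028.9583
R_c = M/A = 2028.9583/313.1250 = 6.4797 mm
θ = 202° = 3.525565 rad
V = θ·R_c·A = 3.525565·6.4797·313.1250 = 7153.225 mm³

Volume = 7153.225 mm³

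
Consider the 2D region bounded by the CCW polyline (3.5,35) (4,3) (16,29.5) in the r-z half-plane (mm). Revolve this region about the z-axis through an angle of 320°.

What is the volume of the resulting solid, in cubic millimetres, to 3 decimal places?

Profile (r,z), 3 vertices: (3.5,35) (4,3) (16,29.5)
edge 0: (3.5,35)→(4,3)  cross = 3.5·3 − 4·35 = -129.5000; (r_i+r_j)·cross = 7.5·-129.5000 = -971.2500
edge 1: (4,3)→(16,29.5)  cross = 4·29.5 − 16·3 = 70.0000; (r_i+r_j)·cross = 20·70.0000 = 1400.0000
edge 2: (16,29.5)→(3.5,35)  cross = 16·35 − 3.5·29.5 = 456.7500; (r_i+r_j)·cross = 19.5·456.7500 = 8906.6250
Σcross = 397.2500 → A = |Σcross|/2 = 198.6250 mm²
Σ(r_i+r_j)·cross = 9335.3750 → first moment M = |Σ|/6 = 1555.8958
R_c = M/A = 1555.8958/198.6250 = 7.8333 mm
θ = 320° = 5.585054 rad
V = θ·R_c·A = 5.585054·7.8333·198.6250 = 8689.762 mm³

Volume = 8689.762 mm³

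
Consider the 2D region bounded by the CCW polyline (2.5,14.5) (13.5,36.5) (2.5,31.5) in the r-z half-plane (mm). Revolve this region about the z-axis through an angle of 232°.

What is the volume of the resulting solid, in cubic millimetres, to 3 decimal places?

Volume = 2334.680 mm³

Profile (r,z), 3 vertices: (2.5,14.5) (13.5,36.5) (2.5,31.5)
edge 0: (2.5,14.5)→(13.5,36.5)  cross = 2.5·36.5 − 13.5·14.5 = -104.5000; (r_i+r_j)·cross = 16·-104.5000 = -1672.0000
edge 1: (13.5,36.5)→(2.5,31.5)  cross = 13.5·31.5 − 2.5·36.5 = 334.0000; (r_i+r_j)·cross = 16·334.0000 = 5344.0000
edge 2: (2.5,31.5)→(2.5,14.5)  cross = 2.5·14.5 − 2.5·31.5 = -42.5000; (r_i+r_j)·cross = 5·-42.5000 = -212.5000
Σcross = 187.0000 → A = |Σcross|/2 = 93.5000 mm²
Σ(r_i+r_j)·cross = 3459.5000 → first moment M = |Σ|/6 = 576.5833
R_c = M/A = 576.5833/93.5000 = 6.1667 mm
θ = 232° = 4.049164 rad
V = θ·R_c·A = 4.049164·6.1667·93.5000 = 2334.680 mm³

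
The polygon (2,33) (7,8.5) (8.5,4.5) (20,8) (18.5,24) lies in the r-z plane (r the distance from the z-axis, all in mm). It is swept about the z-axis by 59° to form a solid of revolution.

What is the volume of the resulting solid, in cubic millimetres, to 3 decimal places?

Profile (r,z), 5 vertices: (2,33) (7,8.5) (8.5,4.5) (20,8) (18.5,24)
edge 0: (2,33)→(7,8.5)  cross = 2·8.5 − 7·33 = -214.0000; (r_i+r_j)·cross = 9·-214.0000 = -1926.0000
edge 1: (7,8.5)→(8.5,4.5)  cross = 7·4.5 − 8.5·8.5 = -40.7500; (r_i+r_j)·cross = 15.5·-40.7500 = -631.6250
edge 2: (8.5,4.5)→(20,8)  cross = 8.5·8 − 20·4.5 = -22.0000; (r_i+r_j)·cross = 28.5·-22.0000 = -627.0000
edge 3: (20,8)→(18.5,24)  cross = 20·24 − 18.5·8 = 332.0000; (r_i+r_j)·cross = 38.5·332.0000 = 12782.0000
edge 4: (18.5,24)→(2,33)  cross = 18.5·33 − 2·24 = 562.5000; (r_i+r_j)·cross = 20.5·562.5000 = 11531.2500
Σcross = 617.7500 → A = |Σcross|/2 = 308.8750 mm²
Σ(r_i+r_j)·cross = 21128.6250 → first moment M = |Σ|/6 = 3521.4375
R_c = M/A = 3521.4375/308.8750 = 11.4008 mm
θ = 59° = 1.029744 rad
V = θ·R_c·A = 1.029744·11.4008·308.8750 = 3626.180 mm³

Volume = 3626.180 mm³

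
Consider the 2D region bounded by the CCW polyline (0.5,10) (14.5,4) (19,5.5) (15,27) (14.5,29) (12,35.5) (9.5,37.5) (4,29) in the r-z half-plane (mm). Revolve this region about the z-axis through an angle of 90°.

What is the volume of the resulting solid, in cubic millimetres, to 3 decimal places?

Profile (r,z), 8 vertices: (0.5,10) (14.5,4) (19,5.5) (15,27) (14.5,29) (12,35.5) (9.5,37.5) (4,29)
edge 0: (0.5,10)→(14.5,4)  cross = 0.5·4 − 14.5·10 = -143.0000; (r_i+r_j)·cross = 15·-143.0000 = -2145.0000
edge 1: (14.5,4)→(19,5.5)  cross = 14.5·5.5 − 19·4 = 3.7500; (r_i+r_j)·cross = 33.5·3.7500 = 125.6250
edge 2: (19,5.5)→(15,27)  cross = 19·27 − 15·5.5 = 430.5000; (r_i+r_j)·cross = 34·430.5000 = 14637.0000
edge 3: (15,27)→(14.5,29)  cross = 15·29 − 14.5·27 = 43.5000; (r_i+r_j)·cross = 29.5·43.5000 = 1283.2500
edge 4: (14.5,29)→(12,35.5)  cross = 14.5·35.5 − 12·29 = 166.7500; (r_i+r_j)·cross = 26.5·166.7500 = 4418.8750
edge 5: (12,35.5)→(9.5,37.5)  cross = 12·37.5 − 9.5·35.5 = 112.7500; (r_i+r_j)·cross = 21.5·112.7500 = 2424.1250
edge 6: (9.5,37.5)→(4,29)  cross = 9.5·29 − 4·37.5 = 125.5000; (r_i+r_j)·cross = 13.5·125.5000 = 1694.2500
edge 7: (4,29)→(0.5,10)  cross = 4·10 − 0.5·29 = 25.5000; (r_i+r_j)·cross = 4.5·25.5000 = 114.7500
Σcross = 765.2500 → A = |Σcross|/2 = 382.6250 mm²
Σ(r_i+r_j)·cross = 22552.8750 → first moment M = |Σ|/6 = 3758.8125
R_c = M/A = 3758.8125/382.6250 = 9.8238 mm
θ = 90° = 1.570796 rad
V = θ·R_c·A = 1.570796·9.8238·382.6250 = 5904.329 mm³

Volume = 5904.329 mm³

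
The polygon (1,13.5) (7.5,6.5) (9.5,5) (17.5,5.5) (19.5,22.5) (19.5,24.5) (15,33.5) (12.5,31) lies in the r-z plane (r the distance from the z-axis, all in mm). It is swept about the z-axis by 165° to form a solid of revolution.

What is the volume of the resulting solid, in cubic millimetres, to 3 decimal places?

Profile (r,z), 8 vertices: (1,13.5) (7.5,6.5) (9.5,5) (17.5,5.5) (19.5,22.5) (19.5,24.5) (15,33.5) (12.5,31)
edge 0: (1,13.5)→(7.5,6.5)  cross = 1·6.5 − 7.5·13.5 = -94.7500; (r_i+r_j)·cross = 8.5·-94.7500 = -805.3750
edge 1: (7.5,6.5)→(9.5,5)  cross = 7.5·5 − 9.5·6.5 = -24.2500; (r_i+r_j)·cross = 17·-24.2500 = -412.2500
edge 2: (9.5,5)→(17.5,5.5)  cross = 9.5·5.5 − 17.5·5 = -35.2500; (r_i+r_j)·cross = 27·-35.2500 = -951.7500
edge 3: (17.5,5.5)→(19.5,22.5)  cross = 17.5·22.5 − 19.5·5.5 = 286.5000; (r_i+r_j)·cross = 37·286.5000 = 10600.5000
edge 4: (19.5,22.5)→(19.5,24.5)  cross = 19.5·24.5 − 19.5·22.5 = 39.0000; (r_i+r_j)·cross = 39·39.0000 = 1521.0000
edge 5: (19.5,24.5)→(15,33.5)  cross = 19.5·33.5 − 15·24.5 = 285.7500; (r_i+r_j)·cross = 34.5·285.7500 = 9858.3750
edge 6: (15,33.5)→(12.5,31)  cross = 15·31 − 12.5·33.5 = 46.2500; (r_i+r_j)·cross = 27.5·46.2500 = 1271.8750
edge 7: (12.5,31)→(1,13.5)  cross = 12.5·13.5 − 1·31 = 137.7500; (r_i+r_j)·cross = 13.5·137.7500 = 1859.6250
Σcross = 641.0000 → A = |Σcross|/2 = 320.5000 mm²
Σ(r_i+r_j)·cross = 22942.0000 → first moment M = |Σ|/6 = 3823.6667
R_c = M/A = 3823.6667/320.5000 = 11.9303 mm
θ = 165° = 2.879793 rad
V = θ·R_c·A = 2.879793·11.9303·320.5000 = 11011.370 mm³

Volume = 11011.370 mm³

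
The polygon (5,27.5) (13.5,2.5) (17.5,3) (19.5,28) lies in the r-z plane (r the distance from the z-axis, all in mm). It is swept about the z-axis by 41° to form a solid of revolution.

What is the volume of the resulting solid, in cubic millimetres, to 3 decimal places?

Volume = 2258.386 mm³

Profile (r,z), 4 vertices: (5,27.5) (13.5,2.5) (17.5,3) (19.5,28)
edge 0: (5,27.5)→(13.5,2.5)  cross = 5·2.5 − 13.5·27.5 = -358.7500; (r_i+r_j)·cross = 18.5·-358.7500 = -6636.8750
edge 1: (13.5,2.5)→(17.5,3)  cross = 13.5·3 − 17.5·2.5 = -3.2500; (r_i+r_j)·cross = 31·-3.2500 = -100.7500
edge 2: (17.5,3)→(19.5,28)  cross = 17.5·28 − 19.5·3 = 431.5000; (r_i+r_j)·cross = 37·431.5000 = 15965.5000
edge 3: (19.5,28)→(5,27.5)  cross = 19.5·27.5 − 5·28 = 396.2500; (r_i+r_j)·cross = 24.5·396.2500 = 9708.1250
Σcross = 465.7500 → A = |Σcross|/2 = 232.8750 mm²
Σ(r_i+r_j)·cross = 18936.0000 → first moment M = |Σ|/6 = 3156.0000
R_c = M/A = 3156.0000/232.8750 = 13.5523 mm
θ = 41° = 0.715585 rad
V = θ·R_c·A = 0.715585·13.5523·232.8750 = 2258.386 mm³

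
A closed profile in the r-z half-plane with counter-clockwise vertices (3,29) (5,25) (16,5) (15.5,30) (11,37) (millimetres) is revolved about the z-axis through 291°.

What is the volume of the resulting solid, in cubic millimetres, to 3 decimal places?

Volume = 11519.387 mm³

Profile (r,z), 5 vertices: (3,29) (5,25) (16,5) (15.5,30) (11,37)
edge 0: (3,29)→(5,25)  cross = 3·25 − 5·29 = -70.0000; (r_i+r_j)·cross = 8·-70.0000 = -560.0000
edge 1: (5,25)→(16,5)  cross = 5·5 − 16·25 = -375.0000; (r_i+r_j)·cross = 21·-375.0000 = -7875.0000
edge 2: (16,5)→(15.5,30)  cross = 16·30 − 15.5·5 = 402.5000; (r_i+r_j)·cross = 31.5·402.5000 = 12678.7500
edge 3: (15.5,30)→(11,37)  cross = 15.5·37 − 11·30 = 243.5000; (r_i+r_j)·cross = 26.5·243.5000 = 6452.7500
edge 4: (11,37)→(3,29)  cross = 11·29 − 3·37 = 208.0000; (r_i+r_j)·cross = 14·208.0000 = 2912.0000
Σcross = 409.0000 → A = |Σcross|/2 = 204.5000 mm²
Σ(r_i+r_j)·cross = 13608.5000 → first moment M = |Σ|/6 = 2268.0833
R_c = M/A = 2268.0833/204.5000 = 11.0909 mm
θ = 291° = 5.078908 rad
V = θ·R_c·A = 5.078908·11.0909·204.5000 = 11519.387 mm³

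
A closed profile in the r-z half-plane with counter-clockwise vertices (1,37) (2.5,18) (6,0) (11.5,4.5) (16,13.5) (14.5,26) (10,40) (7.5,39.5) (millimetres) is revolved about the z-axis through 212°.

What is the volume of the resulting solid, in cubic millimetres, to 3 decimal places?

Profile (r,z), 8 vertices: (1,37) (2.5,18) (6,0) (11.5,4.5) (16,13.5) (14.5,26) (10,40) (7.5,39.5)
edge 0: (1,37)→(2.5,18)  cross = 1·18 − 2.5·37 = -74.5000; (r_i+r_j)·cross = 3.5·-74.5000 = -260.7500
edge 1: (2.5,18)→(6,0)  cross = 2.5·0 − 6·18 = -108.0000; (r_i+r_j)·cross = 8.5·-108.0000 = -918.0000
edge 2: (6,0)→(11.5,4.5)  cross = 6·4.5 − 11.5·0 = 27.0000; (r_i+r_j)·cross = 17.5·27.0000 = 472.5000
edge 3: (11.5,4.5)→(16,13.5)  cross = 11.5·13.5 − 16·4.5 = 83.2500; (r_i+r_j)·cross = 27.5·83.2500 = 2289.3750
edge 4: (16,13.5)→(14.5,26)  cross = 16·26 − 14.5·13.5 = 220.2500; (r_i+r_j)·cross = 30.5·220.2500 = 6717.6250
edge 5: (14.5,26)→(10,40)  cross = 14.5·40 − 10·26 = 320.0000; (r_i+r_j)·cross = 24.5·320.0000 = 7840.0000
edge 6: (10,40)→(7.5,39.5)  cross = 10·39.5 − 7.5·40 = 95.0000; (r_i+r_j)·cross = 17.5·95.0000 = 1662.5000
edge 7: (7.5,39.5)→(1,37)  cross = 7.5·37 − 1·39.5 = 238.0000; (r_i+r_j)·cross = 8.5·238.0000 = 2023.0000
Σcross = 801.0000 → A = |Σcross|/2 = 400.5000 mm²
Σ(r_i+r_j)·cross = 19826.2500 → first moment M = |Σ|/6 = 3304.3750
R_c = M/A = 3304.3750/400.5000 = 8.2506 mm
θ = 212° = 3.700098 rad
V = θ·R_c·A = 3.700098·8.2506·400.5000 = 12226.511 mm³

Volume = 12226.511 mm³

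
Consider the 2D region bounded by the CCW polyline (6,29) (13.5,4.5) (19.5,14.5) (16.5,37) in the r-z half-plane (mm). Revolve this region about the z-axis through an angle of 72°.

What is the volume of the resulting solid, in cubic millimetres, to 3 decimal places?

Profile (r,z), 4 vertices: (6,29) (13.5,4.5) (19.5,14.5) (16.5,37)
edge 0: (6,29)→(13.5,4.5)  cross = 6·4.5 − 13.5·29 = -364.5000; (r_i+r_j)·cross = 19.5·-364.5000 = -7107.7500
edge 1: (13.5,4.5)→(19.5,14.5)  cross = 13.5·14.5 − 19.5·4.5 = 108.0000; (r_i+r_j)·cross = 33·108.0000 = 3564.0000
edge 2: (19.5,14.5)→(16.5,37)  cross = 19.5·37 − 16.5·14.5 = 482.2500; (r_i+r_j)·cross = 36·482.2500 = 17361.0000
edge 3: (16.5,37)→(6,29)  cross = 16.5·29 − 6·37 = 256.5000; (r_i+r_j)·cross = 22.5·256.5000 = 5771.2500
Σcross = 482.2500 → A = |Σcross|/2 = 241.1250 mm²
Σ(r_i+r_j)·cross = 19588.5000 → first moment M = |Σ|/6 = 3264.7500
R_c = M/A = 3264.7500/241.1250 = 13.5397 mm
θ = 72° = 1.256637 rad
V = θ·R_c·A = 1.256637·13.5397·241.1250 = 4102.606 mm³

Volume = 4102.606 mm³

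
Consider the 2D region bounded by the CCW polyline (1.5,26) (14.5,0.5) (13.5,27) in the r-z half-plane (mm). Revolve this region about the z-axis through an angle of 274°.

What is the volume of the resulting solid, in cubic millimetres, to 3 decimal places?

Profile (r,z), 3 vertices: (1.5,26) (14.5,0.5) (13.5,27)
edge 0: (1.5,26)→(14.5,0.5)  cross = 1.5·0.5 − 14.5·26 = -376.2500; (r_i+r_j)·cross = 16·-376.2500 = -6020.0000
edge 1: (14.5,0.5)→(13.5,27)  cross = 14.5·27 − 13.5·0.5 = 384.7500; (r_i+r_j)·cross = 28·384.7500 = 10773.0000
edge 2: (13.5,27)→(1.5,26)  cross = 13.5·26 − 1.5·27 = 310.5000; (r_i+r_j)·cross = 15·310.5000 = 4657.5000
Σcross = 319.0000 → A = |Σcross|/2 = 159.5000 mm²
Σ(r_i+r_j)·cross = 9410.5000 → first moment M = |Σ|/6 = 1568.4167
R_c = M/A = 1568.4167/159.5000 = 9.8333 mm
θ = 274° = 4.782202 rad
V = θ·R_c·A = 4.782202·9.8333·159.5000 = 7500.486 mm³

Volume = 7500.486 mm³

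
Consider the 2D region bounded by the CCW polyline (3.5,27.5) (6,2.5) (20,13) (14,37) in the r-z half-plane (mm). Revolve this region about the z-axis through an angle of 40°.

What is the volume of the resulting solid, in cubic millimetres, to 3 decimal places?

Volume = 2639.738 mm³

Profile (r,z), 4 vertices: (3.5,27.5) (6,2.5) (20,13) (14,37)
edge 0: (3.5,27.5)→(6,2.5)  cross = 3.5·2.5 − 6·27.5 = -156.2500; (r_i+r_j)·cross = 9.5·-156.2500 = -1484.3750
edge 1: (6,2.5)→(20,13)  cross = 6·13 − 20·2.5 = 28.0000; (r_i+r_j)·cross = 26·28.0000 = 728.0000
edge 2: (20,13)→(14,37)  cross = 20·37 − 14·13 = 558.0000; (r_i+r_j)·cross = 34·558.0000 = 18972.0000
edge 3: (14,37)→(3.5,27.5)  cross = 14·27.5 − 3.5·37 = 255.5000; (r_i+r_j)·cross = 17.5·255.5000 = 4471.2500
Σcross = 685.2500 → A = |Σcross|/2 = 342.6250 mm²
Σ(r_i+r_j)·cross = 22686.8750 → first moment M = |Σ|/6 = 3781.1458
R_c = M/A = 3781.1458/342.6250 = 11.0358 mm
θ = 40° = 0.698132 rad
V = θ·R_c·A = 0.698132·11.0358·342.6250 = 2639.738 mm³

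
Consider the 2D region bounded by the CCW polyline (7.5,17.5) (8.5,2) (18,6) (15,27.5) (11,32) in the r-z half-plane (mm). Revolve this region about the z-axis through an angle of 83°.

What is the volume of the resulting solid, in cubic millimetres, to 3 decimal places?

Volume = 3708.174 mm³

Profile (r,z), 5 vertices: (7.5,17.5) (8.5,2) (18,6) (15,27.5) (11,32)
edge 0: (7.5,17.5)→(8.5,2)  cross = 7.5·2 − 8.5·17.5 = -133.7500; (r_i+r_j)·cross = 16·-133.7500 = -2140.0000
edge 1: (8.5,2)→(18,6)  cross = 8.5·6 − 18·2 = 15.0000; (r_i+r_j)·cross = 26.5·15.0000 = 397.5000
edge 2: (18,6)→(15,27.5)  cross = 18·27.5 − 15·6 = 405.0000; (r_i+r_j)·cross = 33·405.0000 = 13365.0000
edge 3: (15,27.5)→(11,32)  cross = 15·32 − 11·27.5 = 177.5000; (r_i+r_j)·cross = 26·177.5000 = 4615.0000
edge 4: (11,32)→(7.5,17.5)  cross = 11·17.5 − 7.5·32 = -47.5000; (r_i+r_j)·cross = 18.5·-47.5000 = -878.7500
Σcross = 416.2500 → A = |Σcross|/2 = 208.1250 mm²
Σ(r_i+r_j)·cross = 15358.7500 → first moment M = |Σ|/6 = 2559.7917
R_c = M/A = 2559.7917/208.1250 = 12.2993 mm
θ = 83° = 1.448623 rad
V = θ·R_c·A = 1.448623·12.2993·208.1250 = 3708.174 mm³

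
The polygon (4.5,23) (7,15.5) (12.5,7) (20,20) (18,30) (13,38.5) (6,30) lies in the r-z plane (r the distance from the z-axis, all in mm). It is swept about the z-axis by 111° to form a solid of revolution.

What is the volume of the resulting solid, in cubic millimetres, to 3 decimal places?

Profile (r,z), 7 vertices: (4.5,23) (7,15.5) (12.5,7) (20,20) (18,30) (13,38.5) (6,30)
edge 0: (4.5,23)→(7,15.5)  cross = 4.5·15.5 − 7·23 = -91.2500; (r_i+r_j)·cross = 11.5·-91.2500 = -1049.3750
edge 1: (7,15.5)→(12.5,7)  cross = 7·7 − 12.5·15.5 = -144.7500; (r_i+r_j)·cross = 19.5·-144.7500 = -2822.6250
edge 2: (12.5,7)→(20,20)  cross = 12.5·20 − 20·7 = 110.0000; (r_i+r_j)·cross = 32.5·110.0000 = 3575.0000
edge 3: (20,20)→(18,30)  cross = 20·30 − 18·20 = 240.0000; (r_i+r_j)·cross = 38·240.0000 = 9120.0000
edge 4: (18,30)→(13,38.5)  cross = 18·38.5 − 13·30 = 303.0000; (r_i+r_j)·cross = 31·303.0000 = 9393.0000
edge 5: (13,38.5)→(6,30)  cross = 13·30 − 6·38.5 = 159.0000; (r_i+r_j)·cross = 19·159.0000 = 3021.0000
edge 6: (6,30)→(4.5,23)  cross = 6·23 − 4.5·30 = 3.0000; (r_i+r_j)·cross = 10.5·3.0000 = 31.5000
Σcross = 579.0000 → A = |Σcross|/2 = 289.5000 mm²
Σ(r_i+r_j)·cross = 21268.5000 → first moment M = |Σ|/6 = 3544.7500
R_c = M/A = 3544.7500/289.5000 = 12.2444 mm
θ = 111° = 1.937315 rad
V = θ·R_c·A = 1.937315·12.2444·289.5000 = 6867.299 mm³

Volume = 6867.299 mm³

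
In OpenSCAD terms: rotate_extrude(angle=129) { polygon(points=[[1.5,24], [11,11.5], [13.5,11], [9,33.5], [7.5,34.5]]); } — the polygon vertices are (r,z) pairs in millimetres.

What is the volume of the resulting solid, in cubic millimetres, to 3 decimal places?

Profile (r,z), 5 vertices: (1.5,24) (11,11.5) (13.5,11) (9,33.5) (7.5,34.5)
edge 0: (1.5,24)→(11,11.5)  cross = 1.5·11.5 − 11·24 = -246.7500; (r_i+r_j)·cross = 12.5·-246.7500 = -3084.3750
edge 1: (11,11.5)→(13.5,11)  cross = 11·11 − 13.5·11.5 = -34.2500; (r_i+r_j)·cross = 24.5·-34.2500 = -839.1250
edge 2: (13.5,11)→(9,33.5)  cross = 13.5·33.5 − 9·11 = 353.2500; (r_i+r_j)·cross = 22.5·353.2500 = 7948.1250
edge 3: (9,33.5)→(7.5,34.5)  cross = 9·34.5 − 7.5·33.5 = 59.2500; (r_i+r_j)·cross = 16.5·59.2500 = 977.6250
edge 4: (7.5,34.5)→(1.5,24)  cross = 7.5·24 − 1.5·34.5 = 128.2500; (r_i+r_j)·cross = 9·128.2500 = 1154.2500
Σcross = 259.7500 → A = |Σcross|/2 = 129.8750 mm²
Σ(r_i+r_j)·cross = 6156.5000 → first moment M = |Σ|/6 = 1026.0833
R_c = M/A = 1026.0833/129.8750 = 7.9005 mm
θ = 129° = 2.251475 rad
V = θ·R_c·A = 2.251475·7.9005·129.8750 = 2310.201 mm³

Volume = 2310.201 mm³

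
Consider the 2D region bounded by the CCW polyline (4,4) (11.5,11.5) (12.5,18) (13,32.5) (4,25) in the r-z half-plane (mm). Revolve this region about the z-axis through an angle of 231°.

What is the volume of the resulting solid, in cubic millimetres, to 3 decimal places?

Volume = 5747.455 mm³

Profile (r,z), 5 vertices: (4,4) (11.5,11.5) (12.5,18) (13,32.5) (4,25)
edge 0: (4,4)→(11.5,11.5)  cross = 4·11.5 − 11.5·4 = 0.0000; (r_i+r_j)·cross = 15.5·0.0000 = 0.0000
edge 1: (11.5,11.5)→(12.5,18)  cross = 11.5·18 − 12.5·11.5 = 63.2500; (r_i+r_j)·cross = 24·63.2500 = 1518.0000
edge 2: (12.5,18)→(13,32.5)  cross = 12.5·32.5 − 13·18 = 172.2500; (r_i+r_j)·cross = 25.5·172.2500 = 4392.3750
edge 3: (13,32.5)→(4,25)  cross = 13·25 − 4·32.5 = 195.0000; (r_i+r_j)·cross = 17·195.0000 = 3315.0000
edge 4: (4,25)→(4,4)  cross = 4·4 − 4·25 = -84.0000; (r_i+r_j)·cross = 8·-84.0000 = -672.0000
Σcross = 346.5000 → A = |Σcross|/2 = 173.2500 mm²
Σ(r_i+r_j)·cross = 8553.3750 → first moment M = |Σ|/6 = 1425.5625
R_c = M/A = 1425.5625/173.2500 = 8.2284 mm
θ = 231° = 4.031711 rad
V = θ·R_c·A = 4.031711·8.2284·173.2500 = 5747.455 mm³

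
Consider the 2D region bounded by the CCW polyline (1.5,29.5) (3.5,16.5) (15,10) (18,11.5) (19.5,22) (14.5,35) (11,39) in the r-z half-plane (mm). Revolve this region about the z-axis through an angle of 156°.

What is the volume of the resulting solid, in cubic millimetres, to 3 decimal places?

Volume = 10054.131 mm³

Profile (r,z), 7 vertices: (1.5,29.5) (3.5,16.5) (15,10) (18,11.5) (19.5,22) (14.5,35) (11,39)
edge 0: (1.5,29.5)→(3.5,16.5)  cross = 1.5·16.5 − 3.5·29.5 = -78.5000; (r_i+r_j)·cross = 5·-78.5000 = -392.5000
edge 1: (3.5,16.5)→(15,10)  cross = 3.5·10 − 15·16.5 = -212.5000; (r_i+r_j)·cross = 18.5·-212.5000 = -3931.2500
edge 2: (15,10)→(18,11.5)  cross = 15·11.5 − 18·10 = -7.5000; (r_i+r_j)·cross = 33·-7.5000 = -247.5000
edge 3: (18,11.5)→(19.5,22)  cross = 18·22 − 19.5·11.5 = 171.7500; (r_i+r_j)·cross = 37.5·171.7500 = 6440.6250
edge 4: (19.5,22)→(14.5,35)  cross = 19.5·35 − 14.5·22 = 363.5000; (r_i+r_j)·cross = 34·363.5000 = 12359.0000
edge 5: (14.5,35)→(11,39)  cross = 14.5·39 − 11·35 = 180.5000; (r_i+r_j)·cross = 25.5·180.5000 = 4602.7500
edge 6: (11,39)→(1.5,29.5)  cross = 11·29.5 − 1.5·39 = 266.0000; (r_i+r_j)·cross = 12.5·266.0000 = 3325.0000
Σcross = 683.2500 → A = |Σcross|/2 = 341.6250 mm²
Σ(r_i+r_j)·cross = 22156.1250 → first moment M = |Σ|/6 = 3692.6875
R_c = M/A = 3692.6875/341.6250 = 10.8092 mm
θ = 156° = 2.722714 rad
V = θ·R_c·A = 2.722714·10.8092·341.6250 = 10054.131 mm³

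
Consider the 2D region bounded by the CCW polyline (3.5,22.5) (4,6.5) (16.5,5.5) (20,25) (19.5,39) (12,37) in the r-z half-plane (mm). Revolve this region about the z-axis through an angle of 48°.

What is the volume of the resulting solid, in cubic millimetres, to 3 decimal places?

Volume = 4259.441 mm³

Profile (r,z), 6 vertices: (3.5,22.5) (4,6.5) (16.5,5.5) (20,25) (19.5,39) (12,37)
edge 0: (3.5,22.5)→(4,6.5)  cross = 3.5·6.5 − 4·22.5 = -67.2500; (r_i+r_j)·cross = 7.5·-67.2500 = -504.3750
edge 1: (4,6.5)→(16.5,5.5)  cross = 4·5.5 − 16.5·6.5 = -85.2500; (r_i+r_j)·cross = 20.5·-85.2500 = -1747.6250
edge 2: (16.5,5.5)→(20,25)  cross = 16.5·25 − 20·5.5 = 302.5000; (r_i+r_j)·cross = 36.5·302.5000 = 11041.2500
edge 3: (20,25)→(19.5,39)  cross = 20·39 − 19.5·25 = 292.5000; (r_i+r_j)·cross = 39.5·292.5000 = 11553.7500
edge 4: (19.5,39)→(12,37)  cross = 19.5·37 − 12·39 = 253.5000; (r_i+r_j)·cross = 31.5·253.5000 = 7985.2500
edge 5: (12,37)→(3.5,22.5)  cross = 12·22.5 − 3.5·37 = 140.5000; (r_i+r_j)·cross = 15.5·140.5000 = 2177.7500
Σcross = 836.5000 → A = |Σcross|/2 = 418.2500 mm²
Σ(r_i+r_j)·cross = 30506.0000 → first moment M = |Σ|/6 = 5084.3333
R_c = M/A = 5084.3333/418.2500 = 12.1562 mm
θ = 48° = 0.837758 rad
V = θ·R_c·A = 0.837758·12.1562·418.2500 = 4259.441 mm³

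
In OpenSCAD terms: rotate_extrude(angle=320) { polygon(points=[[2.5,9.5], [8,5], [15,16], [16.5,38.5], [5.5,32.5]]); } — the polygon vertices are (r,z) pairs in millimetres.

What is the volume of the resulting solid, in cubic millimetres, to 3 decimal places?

Profile (r,z), 5 vertices: (2.5,9.5) (8,5) (15,16) (16.5,38.5) (5.5,32.5)
edge 0: (2.5,9.5)→(8,5)  cross = 2.5·5 − 8·9.5 = -63.5000; (r_i+r_j)·cross = 10.5·-63.5000 = -666.7500
edge 1: (8,5)→(15,16)  cross = 8·16 − 15·5 = 53.0000; (r_i+r_j)·cross = 23·53.0000 = 1219.0000
edge 2: (15,16)→(16.5,38.5)  cross = 15·38.5 − 16.5·16 = 313.5000; (r_i+r_j)·cross = 31.5·313.5000 = 9875.2500
edge 3: (16.5,38.5)→(5.5,32.5)  cross = 16.5·32.5 − 5.5·38.5 = 324.5000; (r_i+r_j)·cross = 22·324.5000 = 7139.0000
edge 4: (5.5,32.5)→(2.5,9.5)  cross = 5.5·9.5 − 2.5·32.5 = -29.0000; (r_i+r_j)·cross = 8·-29.0000 = -232.0000
Σcross = 598.5000 → A = |Σcross|/2 = 299.2500 mm²
Σ(r_i+r_j)·cross = 17334.5000 → first moment M = |Σ|/6 = 2889.0833
R_c = M/A = 2889.0833/299.2500 = 9.6544 mm
θ = 320° = 5.585054 rad
V = θ·R_c·A = 5.585054·9.6544·299.2500 = 16135.685 mm³

Volume = 16135.685 mm³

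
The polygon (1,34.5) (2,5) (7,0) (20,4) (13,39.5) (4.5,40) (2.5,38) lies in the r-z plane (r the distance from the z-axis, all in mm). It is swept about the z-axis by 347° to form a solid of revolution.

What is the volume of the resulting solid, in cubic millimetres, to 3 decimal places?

Profile (r,z), 7 vertices: (1,34.5) (2,5) (7,0) (20,4) (13,39.5) (4.5,40) (2.5,38)
edge 0: (1,34.5)→(2,5)  cross = 1·5 − 2·34.5 = -64.0000; (r_i+r_j)·cross = 3·-64.0000 = -192.0000
edge 1: (2,5)→(7,0)  cross = 2·0 − 7·5 = -35.0000; (r_i+r_j)·cross = 9·-35.0000 = -315.0000
edge 2: (7,0)→(20,4)  cross = 7·4 − 20·0 = 28.0000; (r_i+r_j)·cross = 27·28.0000 = 756.0000
edge 3: (20,4)→(13,39.5)  cross = 20·39.5 − 13·4 = 738.0000; (r_i+r_j)·cross = 33·738.0000 = 24354.0000
edge 4: (13,39.5)→(4.5,40)  cross = 13·40 − 4.5·39.5 = 342.2500; (r_i+r_j)·cross = 17.5·342.2500 = 5989.3750
edge 5: (4.5,40)→(2.5,38)  cross = 4.5·38 − 2.5·40 = 71.0000; (r_i+r_j)·cross = 7·71.0000 = 497.0000
edge 6: (2.5,38)→(1,34.5)  cross = 2.5·34.5 − 1·38 = 48.2500; (r_i+r_j)·cross = 3.5·48.2500 = 168.8750
Σcross = 1128.5000 → A = |Σcross|/2 = 564.2500 mm²
Σ(r_i+r_j)·cross = 31258.2500 → first moment M = |Σ|/6 = 5209.7083
R_c = M/A = 5209.7083/564.2500 = 9.2330 mm
θ = 347° = 6.056293 rad
V = θ·R_c·A = 6.056293·9.2330·564.2500 = 31551.518 mm³

Volume = 31551.518 mm³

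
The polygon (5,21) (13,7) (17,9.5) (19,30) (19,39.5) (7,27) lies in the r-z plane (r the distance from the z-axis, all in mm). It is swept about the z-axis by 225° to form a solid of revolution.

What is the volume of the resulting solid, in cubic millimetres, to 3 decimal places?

Volume = 13656.111 mm³

Profile (r,z), 6 vertices: (5,21) (13,7) (17,9.5) (19,30) (19,39.5) (7,27)
edge 0: (5,21)→(13,7)  cross = 5·7 − 13·21 = -238.0000; (r_i+r_j)·cross = 18·-238.0000 = -4284.0000
edge 1: (13,7)→(17,9.5)  cross = 13·9.5 − 17·7 = 4.5000; (r_i+r_j)·cross = 30·4.5000 = 135.0000
edge 2: (17,9.5)→(19,30)  cross = 17·30 − 19·9.5 = 329.5000; (r_i+r_j)·cross = 36·329.5000 = 11862.0000
edge 3: (19,30)→(19,39.5)  cross = 19·39.5 − 19·30 = 180.5000; (r_i+r_j)·cross = 38·180.5000 = 6859.0000
edge 4: (19,39.5)→(7,27)  cross = 19·27 − 7·39.5 = 236.5000; (r_i+r_j)·cross = 26·236.5000 = 6149.0000
edge 5: (7,27)→(5,21)  cross = 7·21 − 5·27 = 12.0000; (r_i+r_j)·cross = 12·12.0000 = 144.0000
Σcross = 525.0000 → A = |Σcross|/2 = 262.5000 mm²
Σ(r_i+r_j)·cross = 20865.0000 → first moment M = |Σ|/6 = 3477.5000
R_c = M/A = 3477.5000/262.5000 = 13.2476 mm
θ = 225° = 3.926991 rad
V = θ·R_c·A = 3.926991·13.2476·262.5000 = 13656.111 mm³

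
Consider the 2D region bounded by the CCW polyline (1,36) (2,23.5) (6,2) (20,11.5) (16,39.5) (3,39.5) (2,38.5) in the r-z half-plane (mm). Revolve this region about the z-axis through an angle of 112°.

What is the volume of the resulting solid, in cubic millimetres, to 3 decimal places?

Volume = 10219.531 mm³

Profile (r,z), 7 vertices: (1,36) (2,23.5) (6,2) (20,11.5) (16,39.5) (3,39.5) (2,38.5)
edge 0: (1,36)→(2,23.5)  cross = 1·23.5 − 2·36 = -48.5000; (r_i+r_j)·cross = 3·-48.5000 = -145.5000
edge 1: (2,23.5)→(6,2)  cross = 2·2 − 6·23.5 = -137.0000; (r_i+r_j)·cross = 8·-137.0000 = -1096.0000
edge 2: (6,2)→(20,11.5)  cross = 6·11.5 − 20·2 = 29.0000; (r_i+r_j)·cross = 26·29.0000 = 754.0000
edge 3: (20,11.5)→(16,39.5)  cross = 20·39.5 − 16·11.5 = 606.0000; (r_i+r_j)·cross = 36·606.0000 = 21816.0000
edge 4: (16,39.5)→(3,39.5)  cross = 16·39.5 − 3·39.5 = 513.5000; (r_i+r_j)·cross = 19·513.5000 = 9756.5000
edge 5: (3,39.5)→(2,38.5)  cross = 3·38.5 − 2·39.5 = 36.5000; (r_i+r_j)·cross = 5·36.5000 = 182.5000
edge 6: (2,38.5)→(1,36)  cross = 2·36 − 1·38.5 = 33.5000; (r_i+r_j)·cross = 3·33.5000 = 100.5000
Σcross = 1033.0000 → A = |Σcross|/2 = 516.5000 mm²
Σ(r_i+r_j)·cross = 31368.0000 → first moment M = |Σ|/6 = 5228.0000
R_c = M/A = 5228.0000/516.5000 = 10.1220 mm
θ = 112° = 1.954769 rad
V = θ·R_c·A = 1.954769·10.1220·516.5000 = 10219.531 mm³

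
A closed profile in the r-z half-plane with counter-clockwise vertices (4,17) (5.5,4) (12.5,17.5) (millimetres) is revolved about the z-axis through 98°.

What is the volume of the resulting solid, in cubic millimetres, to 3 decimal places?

Profile (r,z), 3 vertices: (4,17) (5.5,4) (12.5,17.5)
edge 0: (4,17)→(5.5,4)  cross = 4·4 − 5.5·17 = -77.5000; (r_i+r_j)·cross = 9.5·-77.5000 = -736.2500
edge 1: (5.5,4)→(12.5,17.5)  cross = 5.5·17.5 − 12.5·4 = 46.2500; (r_i+r_j)·cross = 18·46.2500 = 832.5000
edge 2: (12.5,17.5)→(4,17)  cross = 12.5·17 − 4·17.5 = 142.5000; (r_i+r_j)·cross = 16.5·142.5000 = 2351.2500
Σcross = 111.2500 → A = |Σcross|/2 = 55.6250 mm²
Σ(r_i+r_j)·cross = 2447.5000 → first moment M = |Σ|/6 = 407.9167
R_c = M/A = 407.9167/55.6250 = 7.3333 mm
θ = 98° = 1.710423 rad
V = θ·R_c·A = 1.710423·7.3333·55.6250 = 697.710 mm³

Volume = 697.710 mm³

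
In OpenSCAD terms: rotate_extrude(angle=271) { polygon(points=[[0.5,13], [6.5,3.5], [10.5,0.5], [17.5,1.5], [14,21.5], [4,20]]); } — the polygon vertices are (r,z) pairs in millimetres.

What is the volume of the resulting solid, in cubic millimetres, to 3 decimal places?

Volume = 10972.150 mm³

Profile (r,z), 6 vertices: (0.5,13) (6.5,3.5) (10.5,0.5) (17.5,1.5) (14,21.5) (4,20)
edge 0: (0.5,13)→(6.5,3.5)  cross = 0.5·3.5 − 6.5·13 = -82.7500; (r_i+r_j)·cross = 7·-82.7500 = -579.2500
edge 1: (6.5,3.5)→(10.5,0.5)  cross = 6.5·0.5 − 10.5·3.5 = -33.5000; (r_i+r_j)·cross = 17·-33.5000 = -569.5000
edge 2: (10.5,0.5)→(17.5,1.5)  cross = 10.5·1.5 − 17.5·0.5 = 7.0000; (r_i+r_j)·cross = 28·7.0000 = 196.0000
edge 3: (17.5,1.5)→(14,21.5)  cross = 17.5·21.5 − 14·1.5 = 355.2500; (r_i+r_j)·cross = 31.5·355.2500 = 11190.3750
edge 4: (14,21.5)→(4,20)  cross = 14·20 − 4·21.5 = 194.0000; (r_i+r_j)·cross = 18·194.0000 = 3492.0000
edge 5: (4,20)→(0.5,13)  cross = 4·13 − 0.5·20 = 42.0000; (r_i+r_j)·cross = 4.5·42.0000 = 189.0000
Σcross = 482.0000 → A = |Σcross|/2 = 241.0000 mm²
Σ(r_i+r_j)·cross = 13918.6250 → first moment M = |Σ|/6 = 2319.7708
R_c = M/A = 2319.7708/241.0000 = 9.6256 mm
θ = 271° = 4.729842 rad
V = θ·R_c·A = 4.729842·9.6256·241.0000 = 10972.150 mm³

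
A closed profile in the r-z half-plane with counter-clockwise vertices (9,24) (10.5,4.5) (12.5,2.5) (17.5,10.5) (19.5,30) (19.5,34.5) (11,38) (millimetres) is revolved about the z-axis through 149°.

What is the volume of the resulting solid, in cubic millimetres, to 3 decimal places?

Profile (r,z), 7 vertices: (9,24) (10.5,4.5) (12.5,2.5) (17.5,10.5) (19.5,30) (19.5,34.5) (11,38)
edge 0: (9,24)→(10.5,4.5)  cross = 9·4.5 − 10.5·24 = -211.5000; (r_i+r_j)·cross = 19.5·-211.5000 = -4124.2500
edge 1: (10.5,4.5)→(12.5,2.5)  cross = 10.5·2.5 − 12.5·4.5 = -30.0000; (r_i+r_j)·cross = 23·-30.0000 = -690.0000
edge 2: (12.5,2.5)→(17.5,10.5)  cross = 12.5·10.5 − 17.5·2.5 = 87.5000; (r_i+r_j)·cross = 30·87.5000 = 2625.0000
edge 3: (17.5,10.5)→(19.5,30)  cross = 17.5·30 − 19.5·10.5 = 320.2500; (r_i+r_j)·cross = 37·320.2500 = 11849.2500
edge 4: (19.5,30)→(19.5,34.5)  cross = 19.5·34.5 − 19.5·30 = 87.7500; (r_i+r_j)·cross = 39·87.7500 = 3422.2500
edge 5: (19.5,34.5)→(11,38)  cross = 19.5·38 − 11·34.5 = 361.5000; (r_i+r_j)·cross = 30.5·361.5000 = 11025.7500
edge 6: (11,38)→(9,24)  cross = 11·24 − 9·38 = -78.0000; (r_i+r_j)·cross = 20·-78.0000 = -1560.0000
Σcross = 537.5000 → A = |Σcross|/2 = 268.7500 mm²
Σ(r_i+r_j)·cross = 22548.0000 → first moment M = |Σ|/6 = 3758.0000
R_c = M/A = 3758.0000/268.7500 = 13.9833 mm
θ = 149° = 2.600541 rad
V = θ·R_c·A = 2.600541·13.9833·268.7500 = 9772.832 mm³

Volume = 9772.832 mm³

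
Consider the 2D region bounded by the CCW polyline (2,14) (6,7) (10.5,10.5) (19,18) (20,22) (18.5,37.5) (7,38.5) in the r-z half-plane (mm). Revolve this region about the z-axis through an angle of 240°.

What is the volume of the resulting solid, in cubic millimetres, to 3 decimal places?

Volume = 18208.758 mm³

Profile (r,z), 7 vertices: (2,14) (6,7) (10.5,10.5) (19,18) (20,22) (18.5,37.5) (7,38.5)
edge 0: (2,14)→(6,7)  cross = 2·7 − 6·14 = -70.0000; (r_i+r_j)·cross = 8·-70.0000 = -560.0000
edge 1: (6,7)→(10.5,10.5)  cross = 6·10.5 − 10.5·7 = -10.5000; (r_i+r_j)·cross = 16.5·-10.5000 = -173.2500
edge 2: (10.5,10.5)→(19,18)  cross = 10.5·18 − 19·10.5 = -10.5000; (r_i+r_j)·cross = 29.5·-10.5000 = -309.7500
edge 3: (19,18)→(20,22)  cross = 19·22 − 20·18 = 58.0000; (r_i+r_j)·cross = 39·58.0000 = 2262.0000
edge 4: (20,22)→(18.5,37.5)  cross = 20·37.5 − 18.5·22 = 343.0000; (r_i+r_j)·cross = 38.5·343.0000 = 13205.5000
edge 5: (18.5,37.5)→(7,38.5)  cross = 18.5·38.5 − 7·37.5 = 449.7500; (r_i+r_j)·cross = 25.5·449.7500 = 11468.6250
edge 6: (7,38.5)→(2,14)  cross = 7·14 − 2·38.5 = 21.0000; (r_i+r_j)·cross = 9·21.0000 = 189.0000
Σcross = 780.7500 → A = |Σcross|/2 = 390.3750 mm²
Σ(r_i+r_j)·cross = 26082.1250 → first moment M = |Σ|/6 = 4347.0208
R_c = M/A = 4347.0208/390.3750 = 11.1355 mm
θ = 240° = 4.188790 rad
V = θ·R_c·A = 4.188790·11.1355·390.3750 = 18208.758 mm³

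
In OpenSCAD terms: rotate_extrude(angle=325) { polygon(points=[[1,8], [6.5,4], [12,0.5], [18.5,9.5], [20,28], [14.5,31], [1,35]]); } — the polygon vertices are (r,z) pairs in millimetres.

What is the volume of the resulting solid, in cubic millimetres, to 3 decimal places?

Volume = 27746.863 mm³

Profile (r,z), 7 vertices: (1,8) (6.5,4) (12,0.5) (18.5,9.5) (20,28) (14.5,31) (1,35)
edge 0: (1,8)→(6.5,4)  cross = 1·4 − 6.5·8 = -48.0000; (r_i+r_j)·cross = 7.5·-48.0000 = -360.0000
edge 1: (6.5,4)→(12,0.5)  cross = 6.5·0.5 − 12·4 = -44.7500; (r_i+r_j)·cross = 18.5·-44.7500 = -827.8750
edge 2: (12,0.5)→(18.5,9.5)  cross = 12·9.5 − 18.5·0.5 = 104.7500; (r_i+r_j)·cross = 30.5·104.7500 = 3194.8750
edge 3: (18.5,9.5)→(20,28)  cross = 18.5·28 − 20·9.5 = 328.0000; (r_i+r_j)·cross = 38.5·328.0000 = 12628.0000
edge 4: (20,28)→(14.5,31)  cross = 20·31 − 14.5·28 = 214.0000; (r_i+r_j)·cross = 34.5·214.0000 = 7383.0000
edge 5: (14.5,31)→(1,35)  cross = 14.5·35 − 1·31 = 476.5000; (r_i+r_j)·cross = 15.5·476.5000 = 7385.7500
edge 6: (1,35)→(1,8)  cross = 1·8 − 1·35 = -27.0000; (r_i+r_j)·cross = 2·-27.0000 = -54.0000
Σcross = 1003.5000 → A = |Σcross|/2 = 501.7500 mm²
Σ(r_i+r_j)·cross = 29349.7500 → first moment M = |Σ|/6 = 4891.6250
R_c = M/A = 4891.6250/501.7500 = 9.7491 mm
θ = 325° = 5.672320 rad
V = θ·R_c·A = 5.672320·9.7491·501.7500 = 27746.863 mm³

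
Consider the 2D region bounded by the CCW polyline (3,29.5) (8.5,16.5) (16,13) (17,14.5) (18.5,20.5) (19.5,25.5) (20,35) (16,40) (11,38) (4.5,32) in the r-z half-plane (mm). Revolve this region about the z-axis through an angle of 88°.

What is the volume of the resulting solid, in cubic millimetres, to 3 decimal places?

Profile (r,z), 10 vertices: (3,29.5) (8.5,16.5) (16,13) (17,14.5) (18.5,20.5) (19.5,25.5) (20,35) (16,40) (11,38) (4.5,32)
edge 0: (3,29.5)→(8.5,16.5)  cross = 3·16.5 − 8.5·29.5 = -201.2500; (r_i+r_j)·cross = 11.5·-201.2500 = -2314.3750
edge 1: (8.5,16.5)→(16,13)  cross = 8.5·13 − 16·16.5 = -153.5000; (r_i+r_j)·cross = 24.5·-153.5000 = -3760.7500
edge 2: (16,13)→(17,14.5)  cross = 16·14.5 − 17·13 = 11.0000; (r_i+r_j)·cross = 33·11.0000 = 363.0000
edge 3: (17,14.5)→(18.5,20.5)  cross = 17·20.5 − 18.5·14.5 = 80.2500; (r_i+r_j)·cross = 35.5·80.2500 = 2848.8750
edge 4: (18.5,20.5)→(19.5,25.5)  cross = 18.5·25.5 − 19.5·20.5 = 72.0000; (r_i+r_j)·cross = 38·72.0000 = 2736.0000
edge 5: (19.5,25.5)→(20,35)  cross = 19.5·35 − 20·25.5 = 172.5000; (r_i+r_j)·cross = 39.5·172.5000 = 6813.7500
edge 6: (20,35)→(16,40)  cross = 20·40 − 16·35 = 240.0000; (r_i+r_j)·cross = 36·240.0000 = 8640.0000
edge 7: (16,40)→(11,38)  cross = 16·38 − 11·40 = 168.0000; (r_i+r_j)·cross = 27·168.0000 = 4536.0000
edge 8: (11,38)→(4.5,32)  cross = 11·32 − 4.5·38 = 181.0000; (r_i+r_j)·cross = 15.5·181.0000 = 2805.5000
edge 9: (4.5,32)→(3,29.5)  cross = 4.5·29.5 − 3·32 = 36.7500; (r_i+r_j)·cross = 7.5·36.7500 = 275.6250
Σcross = 606.7500 → A = |Σcross|/2 = 303.3750 mm²
Σ(r_i+r_j)·cross = 22943.6250 → first moment M = |Σ|/6 = 3823.9375
R_c = M/A = 3823.9375/303.3750 = 12.6047 mm
θ = 88° = 1.535890 rad
V = θ·R_c·A = 1.535890·12.6047·303.3750 = 5873.146 mm³

Volume = 5873.146 mm³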